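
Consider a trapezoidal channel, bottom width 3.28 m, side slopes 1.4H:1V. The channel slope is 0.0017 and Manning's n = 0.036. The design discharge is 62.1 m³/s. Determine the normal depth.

y_n = 3.88 m

Manning's equation rearranged: A R^(2/3) = nQ / (1·√S) = 0.036 × 62.1 / (√0.0017) = 54.22.
Try y = 3.31 m: A R^(2/3) = 38.56 — low.
Try y = 4.36 m: A R^(2/3) = 70 — high.
Try y = 3.88 m: A R^(2/3) = 54.24 — ≈ 54.22.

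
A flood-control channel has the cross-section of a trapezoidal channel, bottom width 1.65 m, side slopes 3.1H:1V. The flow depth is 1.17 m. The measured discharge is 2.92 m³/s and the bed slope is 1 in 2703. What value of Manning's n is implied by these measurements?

n = 0.031

With bottom width b = 1.65 m and side slope z = 3.1: A = (b + zy)y = (1.65 + 3.1×1.17)×1.17 = 6.174 m²; P = b + 2y√(1+z²) = 1.65 + 2×1.17×3.257 = 9.272 m.
Hydraulic radius R = A/P = 6.174/9.272 = 0.6659 m.
Rearranging Manning's equation: n = (1/Q) A R^(2/3) S^(1/2) = (1/2.92) × 6.174 × 0.6659^(2/3) × √0.00037 = 0.031.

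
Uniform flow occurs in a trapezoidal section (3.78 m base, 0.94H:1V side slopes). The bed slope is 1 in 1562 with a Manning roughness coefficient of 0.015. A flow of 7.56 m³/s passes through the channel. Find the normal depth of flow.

y_n = 1.1 m

Manning's equation rearranged: A R^(2/3) = nQ / (1·√S) = 0.015 × 7.56 / (√0.0006402) = 4.482.
Trying y = 0.831 m: A R^(2/3) = 2.772 — low.
Trying y = 1.32 m: A R^(2/3) = 6.156 — high.
Trying y = 1.1 m: A R^(2/3) = 4.482 — matches.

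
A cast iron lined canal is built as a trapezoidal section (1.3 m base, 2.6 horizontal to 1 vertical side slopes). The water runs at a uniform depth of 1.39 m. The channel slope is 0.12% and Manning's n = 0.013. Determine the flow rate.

With bottom width b = 1.3 m and side slope z = 2.6: A = (b + zy)y = (1.3 + 2.6×1.39)×1.39 = 6.83 m²; P = b + 2y√(1+z²) = 1.3 + 2×1.39×2.786 = 9.044 m.
Hydraulic radius R = A/P = 6.83/9.044 = 0.7552 m.
Manning's equation: Q = (1/n) A R^(2/3) S^(1/2) = (1/0.013) × 6.83 × 0.7552^(2/3) × 0.0012^(1/2) = 15.1 m³/s.

Q = 15.1 m³/s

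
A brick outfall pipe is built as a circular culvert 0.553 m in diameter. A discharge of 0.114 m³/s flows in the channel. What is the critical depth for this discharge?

y_c = 0.221 m

At critical depth, Q² T / (g A³) = 1, i.e. A³/T = Q²/g = 0.114²/9.81 = 0.001325.
At y = 0.242 m: A³/T = 0.001881 — high.
At y = 0.221 m: A³/T = 0.001328 — ≈ 0.001325.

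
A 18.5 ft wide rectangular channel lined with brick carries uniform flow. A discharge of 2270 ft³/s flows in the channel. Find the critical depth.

For a rectangular channel, critical depth y_c = (q²/g)^(1/3) where q = Q/b = 2270/18.5 = 122.7 ft²/s.
So y_c = (122.7²/32.2)^(1/3) = 7.76 ft.

y_c = 7.76 ft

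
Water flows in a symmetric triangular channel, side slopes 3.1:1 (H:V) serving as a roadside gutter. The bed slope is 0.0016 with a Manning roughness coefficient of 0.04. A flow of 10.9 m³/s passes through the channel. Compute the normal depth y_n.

Manning's equation rearranged: A R^(2/3) = nQ / (1·√S) = 0.04 × 10.9 / (√0.0016) = 10.9.
Trying y = 2.29 m: A R^(2/3) = 17.21 — high.
Trying y = 1.36 m: A R^(2/3) = 4.29 — low.
Trying y = 1.93 m: A R^(2/3) = 10.91 — matches.

y_n = 1.93 m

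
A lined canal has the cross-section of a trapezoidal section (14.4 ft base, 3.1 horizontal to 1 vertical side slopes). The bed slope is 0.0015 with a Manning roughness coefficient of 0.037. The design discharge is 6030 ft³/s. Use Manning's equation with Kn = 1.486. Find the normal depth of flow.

Manning's equation rearranged: A R^(2/3) = nQ / (1.486·√S) = 0.037 × 6030 / (1.486 × √0.0015) = 3877.
Try y = 11 ft: A R^(2/3) = 1800 — low.
Try y = 19 ft: A R^(2/3) = 6498 — high.
Try y = 15.3 ft: A R^(2/3) = 3876 — matches.

y_n = 15.3 ft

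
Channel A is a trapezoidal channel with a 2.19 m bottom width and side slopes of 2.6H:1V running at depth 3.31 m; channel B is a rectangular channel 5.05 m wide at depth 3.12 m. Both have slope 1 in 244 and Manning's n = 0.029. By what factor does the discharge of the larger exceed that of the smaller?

2.62

Channel A: With bottom width b = 2.19 m and side slope z = 2.6: A = (b + zy)y = (2.19 + 2.6×3.31)×3.31 = 35.73 m²; P = b + 2y√(1+z²) = 2.19 + 2×3.31×2.786 = 20.63 m. Hydraulic radius R = A/P = 35.73/20.63 = 1.732 m. Q_A = (1/0.029)·35.73·1.732^(2/3)·√0.004098 = 113.8 m³/s.
Channel B: Flow area A = b·y = 5.05 × 3.12 = 15.76 m². Wetted perimeter P = b + 2y = 5.05 + 2×3.12 = 11.29 m. Hydraulic radius R = A/P = 15.76/11.29 = 1.396 m. Q_B = (1/0.029)·15.76·1.396^(2/3)·√0.004098 = 43.44 m³/s.
The larger discharge is 113.8 m³/s and the smaller is 43.44 m³/s; the ratio is 2.62.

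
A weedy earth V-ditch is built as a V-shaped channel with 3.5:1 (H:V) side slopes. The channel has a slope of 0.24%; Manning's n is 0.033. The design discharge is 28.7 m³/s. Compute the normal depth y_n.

Manning's equation rearranged: A R^(2/3) = nQ / (1·√S) = 0.033 × 28.7 / (√0.0024) = 19.33.
Try y = 2.03 m: A R^(2/3) = 14.19 — low.
Try y = 2.53 m: A R^(2/3) = 25.53 — high.
Try y = 2.28 m: A R^(2/3) = 19.34 — close enough.

y_n = 2.28 m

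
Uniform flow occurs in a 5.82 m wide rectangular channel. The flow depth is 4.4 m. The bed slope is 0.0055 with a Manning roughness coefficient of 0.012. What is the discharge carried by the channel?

Flow area A = b·y = 5.82 × 4.4 = 25.61 m². Wetted perimeter P = b + 2y = 5.82 + 2×4.4 = 14.62 m.
Hydraulic radius R = A/P = 25.61/14.62 = 1.752 m.
Manning's equation: Q = (1/n) A R^(2/3) S^(1/2) = (1/0.012) × 25.61 × 1.752^(2/3) × 0.0055^(1/2) = 230 m³/s.

Q = 230 m³/s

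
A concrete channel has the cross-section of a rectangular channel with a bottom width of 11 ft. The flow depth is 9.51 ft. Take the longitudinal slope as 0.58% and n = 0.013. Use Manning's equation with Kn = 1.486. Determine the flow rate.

Q = 2090 ft³/s

Flow area A = b·y = 11 × 9.51 = 104.6 ft². Wetted perimeter P = b + 2y = 11 + 2×9.51 = 30.02 ft.
Hydraulic radius R = A/P = 104.6/30.02 = 3.485 ft.
Manning's equation: Q = (1.486/n) A R^(2/3) S^(1/2) = (1.486/0.013) × 104.6 × 3.485^(2/3) × 0.0058^(1/2) = 2090 ft³/s.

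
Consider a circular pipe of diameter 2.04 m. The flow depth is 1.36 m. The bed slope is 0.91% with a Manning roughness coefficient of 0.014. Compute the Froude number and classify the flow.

supercritical

For a circular section of diameter D = 2.04 m at depth y = 1.36 m, the central angle is θ = 2 arccos(1 − 2y/D) = 3.821 rad. Then A = (D²/8)(θ − sin θ) = 2.315 m² and P = Dθ/2 = 3.898 m.
Hydraulic radius R = A/P = 2.315/3.898 = 0.5939 m.
V = (1/n) R^(2/3) √S = (1/0.014) × 0.5939^(2/3) × √0.0091 = 4.814 m/s. Hydraulic depth D_h = A/T = 2.315/1.923 = 1.204 m.
Froude number Fr = V/√(g·D_h) = 4.814/√(9.81×1.204) = 1.4, which is greater than 1, so the flow is supercritical.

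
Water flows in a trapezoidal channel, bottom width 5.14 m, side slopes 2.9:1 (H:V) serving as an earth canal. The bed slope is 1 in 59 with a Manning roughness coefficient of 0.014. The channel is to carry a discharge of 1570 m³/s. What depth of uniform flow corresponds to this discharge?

y_n = 4.73 m

Manning's equation rearranged: A R^(2/3) = nQ / (1·√S) = 0.014 × 1570 / (√0.01695) = 168.8.
Try y = 5.6 m: A R^(2/3) = 250.8 — too large.
Try y = 3.26 m: A R^(2/3) = 72.79 — too small.
Try y = 4.73 m: A R^(2/3) = 169.1 — close enough.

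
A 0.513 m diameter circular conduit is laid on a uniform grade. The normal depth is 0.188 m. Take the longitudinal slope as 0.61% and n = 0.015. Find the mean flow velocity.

V = 1.14 m/s

For a circular section of diameter D = 0.513 m at depth y = 0.188 m, the central angle is θ = 2 arccos(1 − 2y/D) = 2.601 rad. Then A = (D²/8)(θ − sin θ) = 0.06863 m² and P = Dθ/2 = 0.6671 m.
Hydraulic radius R = A/P = 0.06863/0.6671 = 0.1029 m.
From Manning's equation, V = (1/n) R^(2/3) S^(1/2) = (1/0.015) × 0.1029^(2/3) × 0.0061^(1/2) = 1.14 m/s.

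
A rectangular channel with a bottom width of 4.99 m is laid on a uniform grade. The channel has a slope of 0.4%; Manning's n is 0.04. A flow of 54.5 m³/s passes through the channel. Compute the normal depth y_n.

y_n = 4.93 m

Manning's equation rearranged: A R^(2/3) = nQ / (1·√S) = 0.04 × 54.5 / (√0.004) = 34.47.
Try y = 4.31 m: A R^(2/3) = 29.18 — short.
Try y = 6.05 m: A R^(2/3) = 44.12 — over.
Try y = 4.93 m: A R^(2/3) = 34.44 — ≈ 34.47.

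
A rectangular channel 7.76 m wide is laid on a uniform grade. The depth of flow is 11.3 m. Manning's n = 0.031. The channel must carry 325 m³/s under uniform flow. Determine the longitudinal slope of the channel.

Flow area A = b·y = 7.76 × 11.3 = 87.69 m². Wetted perimeter P = b + 2y = 7.76 + 2×11.3 = 30.36 m.
Hydraulic radius R = A/P = 87.69/30.36 = 2.888 m.
From Manning's equation, S = [nQ / (1 A R^(2/3))]² = [0.031 × 325 / (1 × 87.69 × 2.888^(2/3))]² = 0.00321.

S = 0.00321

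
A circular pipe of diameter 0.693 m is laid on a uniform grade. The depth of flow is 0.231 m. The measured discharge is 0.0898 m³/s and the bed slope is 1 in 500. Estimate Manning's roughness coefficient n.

For a circular section of diameter D = 0.693 m at depth y = 0.231 m, the central angle is θ = 2 arccos(1 − 2y/D) = 2.462 rad. Then A = (D²/8)(θ − sin θ) = 0.1101 m² and P = Dθ/2 = 0.8531 m.
Hydraulic radius R = A/P = 0.1101/0.8531 = 0.129 m.
Rearranging Manning's equation: n = (1/Q) A R^(2/3) S^(1/2) = (1/0.0898) × 0.1101 × 0.129^(2/3) × √0.002 = 0.014.

n = 0.014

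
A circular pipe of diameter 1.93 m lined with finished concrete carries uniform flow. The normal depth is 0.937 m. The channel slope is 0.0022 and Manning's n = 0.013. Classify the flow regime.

subcritical

For a circular section of diameter D = 1.93 m at depth y = 0.937 m, the central angle is θ = 2 arccos(1 − 2y/D) = 3.084 rad. Then A = (D²/8)(θ − sin θ) = 1.409 m² and P = Dθ/2 = 2.976 m.
Hydraulic radius R = A/P = 1.409/2.976 = 0.4734 m.
V = (1/n) R^(2/3) √S = (1/0.013) × 0.4734^(2/3) × √0.0022 = 2.192 m/s. Hydraulic depth D_h = A/T = 1.409/1.929 = 0.7302 m.
Froude number Fr = V/√(g·D_h) = 2.192/√(9.81×0.7302) = 0.819, which is less than 1, so the flow is subcritical.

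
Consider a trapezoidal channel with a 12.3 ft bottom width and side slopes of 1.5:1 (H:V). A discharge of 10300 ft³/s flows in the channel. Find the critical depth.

y_c = 16.1 ft

At critical depth, Q² T / (g A³) = 1, i.e. A³/T = Q²/g = 10300²/32.2 = 3295000.
Trying y = 13.4 ft: A³/T = 1559000 — too small.
Trying y = 17.4 ft: A³/T = 4625000 — too large.
Trying y = 16.1 ft: A³/T = 3335000 — close enough.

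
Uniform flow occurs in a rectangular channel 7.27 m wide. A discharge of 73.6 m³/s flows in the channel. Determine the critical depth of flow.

For a rectangular channel, critical depth y_c = (q²/g)^(1/3) where q = Q/b = 73.6/7.27 = 10.12 m²/s.
So y_c = (10.12²/9.81)^(1/3) = 2.19 m.

y_c = 2.19 m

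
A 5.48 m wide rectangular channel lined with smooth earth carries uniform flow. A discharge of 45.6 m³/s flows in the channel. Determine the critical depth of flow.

For a rectangular channel, critical depth y_c = (q²/g)^(1/3) where q = Q/b = 45.6/5.48 = 8.321 m²/s.
So y_c = (8.321²/9.81)^(1/3) = 1.92 m.

y_c = 1.92 m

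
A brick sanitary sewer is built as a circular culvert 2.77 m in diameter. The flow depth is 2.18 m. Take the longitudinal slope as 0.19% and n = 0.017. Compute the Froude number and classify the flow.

subcritical

For a circular section of diameter D = 2.77 m at depth y = 2.18 m, the central angle is θ = 2 arccos(1 − 2y/D) = 4.364 rad. Then A = (D²/8)(θ − sin θ) = 5.088 m² and P = Dθ/2 = 6.045 m.
Hydraulic radius R = A/P = 5.088/6.045 = 0.8417 m.
V = (1/n) R^(2/3) √S = (1/0.017) × 0.8417^(2/3) × √0.0019 = 2.286 m/s. Hydraulic depth D_h = A/T = 5.088/2.268 = 2.243 m.
Froude number Fr = V/√(g·D_h) = 2.286/√(9.81×2.243) = 0.487, which is less than 1, so the flow is subcritical.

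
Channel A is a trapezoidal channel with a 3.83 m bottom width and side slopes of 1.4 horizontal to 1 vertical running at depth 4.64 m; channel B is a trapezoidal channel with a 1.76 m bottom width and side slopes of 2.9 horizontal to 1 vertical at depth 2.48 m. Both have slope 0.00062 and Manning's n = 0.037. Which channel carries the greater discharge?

channel A

Channel A: With bottom width b = 3.83 m and side slope z = 1.4: A = (b + zy)y = (3.83 + 1.4×4.64)×4.64 = 47.91 m²; P = b + 2y√(1+z²) = 3.83 + 2×4.64×1.72 = 19.8 m. Hydraulic radius R = A/P = 47.91/19.8 = 2.42 m. Q_A = (1/0.037)·47.91·2.42^(2/3)·√0.00062 = 58.12 m³/s.
Channel B: With bottom width b = 1.76 m and side slope z = 2.9: A = (b + zy)y = (1.76 + 2.9×2.48)×2.48 = 22.2 m²; P = b + 2y√(1+z²) = 1.76 + 2×2.48×3.068 = 16.98 m. Hydraulic radius R = A/P = 22.2/16.98 = 1.308 m. Q_B = (1/0.037)·22.2·1.308^(2/3)·√0.00062 = 17.87 m³/s.
Q_A = 58.12 m³/s vs Q_B = 17.87 m³/s, so channel A carries more.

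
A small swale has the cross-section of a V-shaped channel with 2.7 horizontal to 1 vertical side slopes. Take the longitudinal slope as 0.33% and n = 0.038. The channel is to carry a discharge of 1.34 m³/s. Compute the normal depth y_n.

Manning's equation rearranged: A R^(2/3) = nQ / (1·√S) = 0.038 × 1.34 / (√0.0033) = 0.8864.
Trying y = 0.632 m: A R^(2/3) = 0.4793 — short.
Trying y = 0.992 m: A R^(2/3) = 1.595 — over.
Trying y = 0.796 m: A R^(2/3) = 0.8868 — matches.

y_n = 0.796 m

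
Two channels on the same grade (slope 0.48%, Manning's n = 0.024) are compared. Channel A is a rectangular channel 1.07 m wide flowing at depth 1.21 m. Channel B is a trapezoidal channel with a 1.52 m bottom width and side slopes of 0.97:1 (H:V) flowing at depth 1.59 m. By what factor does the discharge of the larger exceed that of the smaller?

6.37

Channel A: Flow area A = b·y = 1.07 × 1.21 = 1.295 m². Wetted perimeter P = b + 2y = 1.07 + 2×1.21 = 3.49 m. Hydraulic radius R = A/P = 1.295/3.49 = 0.371 m. Q_A = (1/0.024)·1.295·0.371^(2/3)·√0.0048 = 1.93 m³/s.
Channel B: With bottom width b = 1.52 m and side slope z = 0.97: A = (b + zy)y = (1.52 + 0.97×1.59)×1.59 = 4.869 m²; P = b + 2y√(1+z²) = 1.52 + 2×1.59×1.393 = 5.95 m. Hydraulic radius R = A/P = 4.869/5.95 = 0.8183 m. Q_B = (1/0.024)·4.869·0.8183^(2/3)·√0.0048 = 12.3 m³/s.
The larger discharge is 12.3 m³/s and the smaller is 1.93 m³/s; the ratio is 6.37.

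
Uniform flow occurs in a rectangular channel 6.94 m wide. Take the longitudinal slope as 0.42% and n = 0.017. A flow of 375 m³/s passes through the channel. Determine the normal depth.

Manning's equation rearranged: A R^(2/3) = nQ / (1·√S) = 0.017 × 375 / (√0.0042) = 98.37.
At y = 8.94 m: A R^(2/3) = 114.3 — too large.
At y = 7.89 m: A R^(2/3) = 98.43 — ≈ 98.37.

y_n = 7.89 m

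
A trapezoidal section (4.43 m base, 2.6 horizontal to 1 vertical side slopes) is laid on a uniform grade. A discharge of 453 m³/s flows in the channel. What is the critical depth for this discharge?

At critical depth, Q² T / (g A³) = 1, i.e. A³/T = Q²/g = 453²/9.81 = 20920.
Try y = 3.39 m: A³/T = 4103 — low.
Try y = 5.76 m: A³/T = 40620 — high.
Try y = 4.96 m: A³/T = 21000 — matches.

y_c = 4.96 m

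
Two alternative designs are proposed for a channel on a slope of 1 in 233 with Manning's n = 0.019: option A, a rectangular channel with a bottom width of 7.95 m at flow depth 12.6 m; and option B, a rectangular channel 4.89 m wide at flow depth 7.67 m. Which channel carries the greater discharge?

Channel A: Flow area A = b·y = 7.95 × 12.6 = 100.2 m². Wetted perimeter P = b + 2y = 7.95 + 2×12.6 = 33.15 m. Hydraulic radius R = A/P = 100.2/33.15 = 3.022 m. Q_A = (1/0.019)·100.2·3.022^(2/3)·√0.004292 = 721.9 m³/s.
Channel B: Flow area A = b·y = 4.89 × 7.67 = 37.51 m². Wetted perimeter P = b + 2y = 4.89 + 2×7.67 = 20.23 m. Hydraulic radius R = A/P = 37.51/20.23 = 1.854 m. Q_B = (1/0.019)·37.51·1.854^(2/3)·√0.004292 = 195.2 m³/s.
Q_A = 721.9 m³/s vs Q_B = 195.2 m³/s, so channel A carries more.

channel A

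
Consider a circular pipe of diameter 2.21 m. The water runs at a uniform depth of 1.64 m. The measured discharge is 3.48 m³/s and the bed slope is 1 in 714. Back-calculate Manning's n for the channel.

n = 0.025

For a circular section of diameter D = 2.21 m at depth y = 1.64 m, the central angle is θ = 2 arccos(1 − 2y/D) = 4.152 rad. Then A = (D²/8)(θ − sin θ) = 3.052 m² and P = Dθ/2 = 4.588 m.
Hydraulic radius R = A/P = 3.052/4.588 = 0.6652 m.
Rearranging Manning's equation: n = (1/Q) A R^(2/3) S^(1/2) = (1/3.48) × 3.052 × 0.6652^(2/3) × √0.001401 = 0.025.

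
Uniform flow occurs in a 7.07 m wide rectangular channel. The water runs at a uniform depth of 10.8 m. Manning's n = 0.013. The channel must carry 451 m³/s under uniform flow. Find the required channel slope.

S = 0.0016

Flow area A = b·y = 7.07 × 10.8 = 76.36 m². Wetted perimeter P = b + 2y = 7.07 + 2×10.8 = 28.67 m.
Hydraulic radius R = A/P = 76.36/28.67 = 2.663 m.
From Manning's equation, S = [nQ / (1 A R^(2/3))]² = [0.013 × 451 / (1 × 76.36 × 2.663^(2/3))]² = 0.0016.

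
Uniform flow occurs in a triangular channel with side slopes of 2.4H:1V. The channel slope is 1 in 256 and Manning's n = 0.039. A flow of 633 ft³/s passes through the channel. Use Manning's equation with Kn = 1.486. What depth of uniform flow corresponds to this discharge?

y_n = 7.09 ft

Manning's equation rearranged: A R^(2/3) = nQ / (1.486·√S) = 0.039 × 633 / (1.486 × √0.003906) = 265.8.
Try y = 8.16 ft: A R^(2/3) = 386.8 — high.
Try y = 5.32 ft: A R^(2/3) = 123.6 — low.
Try y = 7.09 ft: A R^(2/3) = 265.9 — matches.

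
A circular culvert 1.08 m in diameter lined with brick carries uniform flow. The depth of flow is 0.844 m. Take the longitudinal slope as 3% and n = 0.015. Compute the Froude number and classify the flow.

supercritical

For a circular section of diameter D = 1.08 m at depth y = 0.844 m, the central angle is θ = 2 arccos(1 − 2y/D) = 4.338 rad. Then A = (D²/8)(θ − sin θ) = 0.7681 m² and P = Dθ/2 = 2.342 m.
Hydraulic radius R = A/P = 0.7681/2.342 = 0.3279 m.
V = (1/n) R^(2/3) √S = (1/0.015) × 0.3279^(2/3) × √0.03 = 5.491 m/s. Hydraulic depth D_h = A/T = 0.7681/0.8926 = 0.8605 m.
Froude number Fr = V/√(g·D_h) = 5.491/√(9.81×0.8605) = 1.89, which is greater than 1, so the flow is supercritical.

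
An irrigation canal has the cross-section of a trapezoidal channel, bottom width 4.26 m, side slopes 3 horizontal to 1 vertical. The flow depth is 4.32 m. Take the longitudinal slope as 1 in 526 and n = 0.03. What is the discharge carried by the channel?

Q = 191 m³/s

With bottom width b = 4.26 m and side slope z = 3: A = (b + zy)y = (4.26 + 3×4.32)×4.32 = 74.39 m²; P = b + 2y√(1+z²) = 4.26 + 2×4.32×3.162 = 31.58 m.
Hydraulic radius R = A/P = 74.39/31.58 = 2.355 m.
Manning's equation: Q = (1/n) A R^(2/3) S^(1/2) = (1/0.03) × 74.39 × 2.355^(2/3) × 0.001901^(1/2) = 191 m³/s.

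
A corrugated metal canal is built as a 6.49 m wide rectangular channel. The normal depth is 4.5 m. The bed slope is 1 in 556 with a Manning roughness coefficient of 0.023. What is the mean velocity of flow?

Flow area A = b·y = 6.49 × 4.5 = 29.21 m². Wetted perimeter P = b + 2y = 6.49 + 2×4.5 = 15.49 m.
Hydraulic radius R = A/P = 29.21/15.49 = 1.885 m.
From Manning's equation, V = (1/n) R^(2/3) S^(1/2) = (1/0.023) × 1.885^(2/3) × 0.001799^(1/2) = 2.81 m/s.

V = 2.81 m/s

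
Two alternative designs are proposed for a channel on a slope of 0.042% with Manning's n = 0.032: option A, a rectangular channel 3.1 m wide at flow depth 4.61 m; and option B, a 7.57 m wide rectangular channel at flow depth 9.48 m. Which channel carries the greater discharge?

Channel A: Flow area A = b·y = 3.1 × 4.61 = 14.29 m². Wetted perimeter P = b + 2y = 3.1 + 2×4.61 = 12.32 m. Hydraulic radius R = A/P = 14.29/12.32 = 1.16 m. Q_A = (1/0.032)·14.29·1.16^(2/3)·√0.00042 = 10.1 m³/s.
Channel B: Flow area A = b·y = 7.57 × 9.48 = 71.76 m². Wetted perimeter P = b + 2y = 7.57 + 2×9.48 = 26.53 m. Hydraulic radius R = A/P = 71.76/26.53 = 2.705 m. Q_B = (1/0.032)·71.76·2.705^(2/3)·√0.00042 = 89.23 m³/s.
Q_A = 10.1 m³/s vs Q_B = 89.23 m³/s, so channel B carries more.

channel B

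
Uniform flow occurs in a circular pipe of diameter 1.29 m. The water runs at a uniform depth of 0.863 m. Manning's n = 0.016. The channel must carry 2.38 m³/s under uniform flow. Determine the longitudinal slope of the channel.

For a circular section of diameter D = 1.29 m at depth y = 0.863 m, the central angle is θ = 2 arccos(1 − 2y/D) = 3.831 rad. Then A = (D²/8)(θ − sin θ) = 0.9293 m² and P = Dθ/2 = 2.471 m.
Hydraulic radius R = A/P = 0.9293/2.471 = 0.3761 m.
From Manning's equation, S = [nQ / (1 A R^(2/3))]² = [0.016 × 2.38 / (1 × 0.9293 × 0.3761^(2/3))]² = 0.00619.

S = 0.00619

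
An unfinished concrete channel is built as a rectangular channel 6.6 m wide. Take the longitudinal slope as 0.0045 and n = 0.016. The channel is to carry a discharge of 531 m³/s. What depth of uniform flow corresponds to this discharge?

Manning's equation rearranged: A R^(2/3) = nQ / (1·√S) = 0.016 × 531 / (√0.0045) = 126.7.
Trying y = 12.8 m: A R^(2/3) = 160.7 — too large.
Trying y = 7.14 m: A R^(2/3) = 81.08 — too small.
Trying y = 10.4 m: A R^(2/3) = 126.6 — ≈ 126.7.

y_n = 10.4 m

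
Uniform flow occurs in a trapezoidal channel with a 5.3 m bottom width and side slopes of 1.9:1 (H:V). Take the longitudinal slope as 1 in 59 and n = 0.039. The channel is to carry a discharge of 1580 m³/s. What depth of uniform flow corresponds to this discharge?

y_n = 8.4 m

Manning's equation rearranged: A R^(2/3) = nQ / (1·√S) = 0.039 × 1580 / (√0.01695) = 473.3.
At y = 6.9 m: A R^(2/3) = 300.4 — too small.
At y = 8.4 m: A R^(2/3) = 473.4 — matches.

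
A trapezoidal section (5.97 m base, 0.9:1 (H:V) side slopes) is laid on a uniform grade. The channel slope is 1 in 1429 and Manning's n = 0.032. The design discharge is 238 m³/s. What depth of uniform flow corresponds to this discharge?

y_n = 8.44 m

Manning's equation rearranged: A R^(2/3) = nQ / (1·√S) = 0.032 × 238 / (√0.0006998) = 287.9.
Try y = 6.08 m: A R^(2/3) = 148.4 — short.
Try y = 10.3 m: A R^(2/3) = 437.9 — over.
Try y = 8.44 m: A R^(2/3) = 288.1 — close enough.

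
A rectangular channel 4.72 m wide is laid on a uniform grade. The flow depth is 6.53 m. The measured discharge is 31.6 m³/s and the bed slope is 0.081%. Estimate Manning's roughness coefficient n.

n = 0.0401

Flow area A = b·y = 4.72 × 6.53 = 30.82 m². Wetted perimeter P = b + 2y = 4.72 + 2×6.53 = 17.78 m.
Hydraulic radius R = A/P = 30.82/17.78 = 1.733 m.
Rearranging Manning's equation: n = (1/Q) A R^(2/3) S^(1/2) = (1/31.6) × 30.82 × 1.733^(2/3) × √0.00081 = 0.0401.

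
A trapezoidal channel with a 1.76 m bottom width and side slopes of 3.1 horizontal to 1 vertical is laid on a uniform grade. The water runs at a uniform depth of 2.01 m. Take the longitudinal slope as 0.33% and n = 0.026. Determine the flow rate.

With bottom width b = 1.76 m and side slope z = 3.1: A = (b + zy)y = (1.76 + 3.1×2.01)×2.01 = 16.06 m²; P = b + 2y√(1+z²) = 1.76 + 2×2.01×3.257 = 14.85 m.
Hydraulic radius R = A/P = 16.06/14.85 = 1.081 m.
Manning's equation: Q = (1/n) A R^(2/3) S^(1/2) = (1/0.026) × 16.06 × 1.081^(2/3) × 0.0033^(1/2) = 37.4 m³/s.

Q = 37.4 m³/s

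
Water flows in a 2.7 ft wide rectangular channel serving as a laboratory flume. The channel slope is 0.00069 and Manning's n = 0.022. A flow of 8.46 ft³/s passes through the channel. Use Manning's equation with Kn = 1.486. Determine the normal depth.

Manning's equation rearranged: A R^(2/3) = nQ / (1.486·√S) = 0.022 × 8.46 / (1.486 × √0.00069) = 4.768.
Try y = 1.77 ft: A R^(2/3) = 4 — low.
Try y = 2.29 ft: A R^(2/3) = 5.545 — high.
Try y = 2.03 ft: A R^(2/3) = 4.766 — ≈ 4.768.

y_n = 2.03 ft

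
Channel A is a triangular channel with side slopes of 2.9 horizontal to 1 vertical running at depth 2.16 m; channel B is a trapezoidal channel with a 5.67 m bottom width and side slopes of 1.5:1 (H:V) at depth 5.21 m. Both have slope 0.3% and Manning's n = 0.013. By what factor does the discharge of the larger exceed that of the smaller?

Channel A: For a triangular section with side slope z = 2.9: A = zy² = 2.9×2.16² = 13.53 m²; P = 2y√(1+z²) = 2×2.16×3.068 = 13.25 m. Hydraulic radius R = A/P = 13.53/13.25 = 1.021 m. Q_A = (1/0.013)·13.53·1.021^(2/3)·√0.003 = 57.8 m³/s.
Channel B: With bottom width b = 5.67 m and side slope z = 1.5: A = (b + zy)y = (5.67 + 1.5×5.21)×5.21 = 70.26 m²; P = b + 2y√(1+z²) = 5.67 + 2×5.21×1.803 = 24.45 m. Hydraulic radius R = A/P = 70.26/24.45 = 2.873 m. Q_B = (1/0.013)·70.26·2.873^(2/3)·√0.003 = 598.2 m³/s.
The larger discharge is 598.2 m³/s and the smaller is 57.8 m³/s; the ratio is 10.3.

10.3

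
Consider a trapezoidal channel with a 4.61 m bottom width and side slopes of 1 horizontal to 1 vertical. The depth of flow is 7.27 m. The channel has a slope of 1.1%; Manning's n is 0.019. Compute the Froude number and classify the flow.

With bottom width b = 4.61 m and side slope z = 1: A = (b + zy)y = (4.61 + 1×7.27)×7.27 = 86.37 m²; P = b + 2y√(1+z²) = 4.61 + 2×7.27×1.414 = 25.17 m.
Hydraulic radius R = A/P = 86.37/25.17 = 3.431 m.
V = (1/n) R^(2/3) √S = (1/0.019) × 3.431^(2/3) × √0.011 = 12.56 m/s. Hydraulic depth D_h = A/T = 86.37/19.15 = 4.51 m.
Froude number Fr = V/√(g·D_h) = 12.56/√(9.81×4.51) = 1.89, which is greater than 1, so the flow is supercritical.

supercritical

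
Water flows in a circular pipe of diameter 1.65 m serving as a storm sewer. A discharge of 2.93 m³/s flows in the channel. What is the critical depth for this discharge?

At critical depth, Q² T / (g A³) = 1, i.e. A³/T = Q²/g = 2.93²/9.81 = 0.8751.
Trying y = 1.09 m: A³/T = 2.154 — high.
Trying y = 0.681 m: A³/T = 0.3554 — low.
Trying y = 0.862 m: A³/T = 0.8757 — matches.

y_c = 0.862 m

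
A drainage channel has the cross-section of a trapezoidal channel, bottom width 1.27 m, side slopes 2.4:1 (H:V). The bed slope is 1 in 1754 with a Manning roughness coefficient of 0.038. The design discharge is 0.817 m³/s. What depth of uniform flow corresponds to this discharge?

y_n = 0.739 m

Manning's equation rearranged: A R^(2/3) = nQ / (1·√S) = 0.038 × 0.817 / (√0.0005701) = 1.3.
Trying y = 0.515 m: A R^(2/3) = 0.6124 — too small.
Trying y = 0.88 m: A R^(2/3) = 1.898 — too large.
Trying y = 0.739 m: A R^(2/3) = 1.301 — close enough.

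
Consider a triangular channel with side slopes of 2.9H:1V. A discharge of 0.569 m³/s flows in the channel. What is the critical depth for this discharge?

y_c = 0.379 m

At critical depth, Q² T / (g A³) = 1, i.e. A³/T = Q²/g = 0.569²/9.81 = 0.033.
Trying y = 0.277 m: A³/T = 0.006857 — short.
Trying y = 0.485 m: A³/T = 0.1128 — over.
Trying y = 0.379 m: A³/T = 0.03288 — close enough.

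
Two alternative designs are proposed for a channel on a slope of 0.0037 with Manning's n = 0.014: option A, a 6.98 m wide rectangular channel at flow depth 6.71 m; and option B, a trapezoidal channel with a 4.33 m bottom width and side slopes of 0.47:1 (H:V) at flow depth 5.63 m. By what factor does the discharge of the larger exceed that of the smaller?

1.18

Channel A: Flow area A = b·y = 6.98 × 6.71 = 46.84 m². Wetted perimeter P = b + 2y = 6.98 + 2×6.71 = 20.4 m. Hydraulic radius R = A/P = 46.84/20.4 = 2.296 m. Q_A = (1/0.014)·46.84·2.296^(2/3)·√0.0037 = 354.1 m³/s.
Channel B: With bottom width b = 4.33 m and side slope z = 0.47: A = (b + zy)y = (4.33 + 0.47×5.63)×5.63 = 39.28 m²; P = b + 2y√(1+z²) = 4.33 + 2×5.63×1.105 = 16.77 m. Hydraulic radius R = A/P = 39.28/16.77 = 2.342 m. Q_B = (1/0.014)·39.28·2.342^(2/3)·√0.0037 = 300.9 m³/s.
The larger discharge is 354.1 m³/s and the smaller is 300.9 m³/s; the ratio is 1.18.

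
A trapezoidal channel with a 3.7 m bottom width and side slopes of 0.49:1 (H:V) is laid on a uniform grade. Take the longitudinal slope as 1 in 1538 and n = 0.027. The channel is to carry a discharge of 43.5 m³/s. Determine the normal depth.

y_n = 4.78 m

Manning's equation rearranged: A R^(2/3) = nQ / (1·√S) = 0.027 × 43.5 / (√0.0006502) = 46.06.
Trying y = 3.35 m: A R^(2/3) = 24.51 — low.
Trying y = 5.45 m: A R^(2/3) = 58.59 — high.
Trying y = 4.78 m: A R^(2/3) = 46.05 — ≈ 46.06.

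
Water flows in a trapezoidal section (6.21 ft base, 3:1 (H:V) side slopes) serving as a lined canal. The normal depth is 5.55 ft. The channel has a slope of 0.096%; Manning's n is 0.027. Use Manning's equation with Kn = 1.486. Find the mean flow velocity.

V = 3.6 ft/s

With bottom width b = 6.21 ft and side slope z = 3: A = (b + zy)y = (6.21 + 3×5.55)×5.55 = 126.9 ft²; P = b + 2y√(1+z²) = 6.21 + 2×5.55×3.162 = 41.31 ft.
Hydraulic radius R = A/P = 126.9/41.31 = 3.071 ft.
From Manning's equation, V = (1.486/n) R^(2/3) S^(1/2) = (1.486/0.027) × 3.071^(2/3) × 0.00096^(1/2) = 3.6 ft/s.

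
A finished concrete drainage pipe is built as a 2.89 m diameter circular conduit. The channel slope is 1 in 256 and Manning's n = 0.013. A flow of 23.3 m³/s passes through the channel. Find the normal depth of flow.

y_n = 2.18 m

Manning's equation rearranged: A R^(2/3) = nQ / (1·√S) = 0.013 × 23.3 / (√0.003906) = 4.846.
At y = 1.76 m: A R^(2/3) = 3.63 — low.
At y = 2.59 m: A R^(2/3) = 5.619 — high.
At y = 2.18 m: A R^(2/3) = 4.848 — close enough.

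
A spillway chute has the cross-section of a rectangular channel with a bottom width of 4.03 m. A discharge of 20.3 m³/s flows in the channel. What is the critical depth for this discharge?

y_c = 1.37 m

For a rectangular channel, critical depth y_c = (q²/g)^(1/3) where q = Q/b = 20.3/4.03 = 5.037 m²/s.
So y_c = (5.037²/9.81)^(1/3) = 1.37 m.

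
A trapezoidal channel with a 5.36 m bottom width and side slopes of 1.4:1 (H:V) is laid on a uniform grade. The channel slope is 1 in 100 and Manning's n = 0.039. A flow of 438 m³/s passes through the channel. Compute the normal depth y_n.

y_n = 5.88 m

Manning's equation rearranged: A R^(2/3) = nQ / (1·√S) = 0.039 × 438 / (√0.01) = 170.8.
At y = 6.61 m: A R^(2/3) = 220 — too large.
At y = 4.76 m: A R^(2/3) = 109.1 — too small.
At y = 5.88 m: A R^(2/3) = 170.7 — close enough.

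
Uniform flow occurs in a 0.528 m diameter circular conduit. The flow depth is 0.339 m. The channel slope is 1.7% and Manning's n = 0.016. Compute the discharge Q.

For a circular section of diameter D = 0.528 m at depth y = 0.339 m, the central angle is θ = 2 arccos(1 − 2y/D) = 3.718 rad. Then A = (D²/8)(θ − sin θ) = 0.1485 m² and P = Dθ/2 = 0.9815 m.
Hydraulic radius R = A/P = 0.1485/0.9815 = 0.1513 m.
Manning's equation: Q = (1/n) A R^(2/3) S^(1/2) = (1/0.016) × 0.1485 × 0.1513^(2/3) × 0.017^(1/2) = 0.344 m³/s.

Q = 0.344 m³/s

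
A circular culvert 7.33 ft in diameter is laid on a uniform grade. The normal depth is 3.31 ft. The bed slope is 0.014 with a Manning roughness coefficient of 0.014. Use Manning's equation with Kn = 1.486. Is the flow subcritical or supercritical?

For a circular section of diameter D = 7.33 ft at depth y = 3.31 ft, the central angle is θ = 2 arccos(1 − 2y/D) = 2.948 rad. Then A = (D²/8)(θ − sin θ) = 18.5 ft² and P = Dθ/2 = 10.8 ft.
Hydraulic radius R = A/P = 18.5/10.8 = 1.713 ft.
V = (1.486/n) R^(2/3) √S = (1.486/0.014) × 1.713^(2/3) × √0.014 = 17.98 ft/s. Hydraulic depth D_h = A/T = 18.5/7.296 = 2.536 ft.
Froude number Fr = V/√(g·D_h) = 17.98/√(32.2×2.536) = 1.99, which is greater than 1, so the flow is supercritical.

supercritical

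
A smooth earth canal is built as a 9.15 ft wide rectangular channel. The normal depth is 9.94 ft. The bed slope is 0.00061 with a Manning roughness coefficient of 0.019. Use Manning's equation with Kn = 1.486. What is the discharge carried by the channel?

Flow area A = b·y = 9.15 × 9.94 = 90.95 ft². Wetted perimeter P = b + 2y = 9.15 + 2×9.94 = 29.03 ft.
Hydraulic radius R = A/P = 90.95/29.03 = 3.133 ft.
Manning's equation: Q = (1.486/n) A R^(2/3) S^(1/2) = (1.486/0.019) × 90.95 × 3.133^(2/3) × 0.00061^(1/2) = 376 ft³/s.

Q = 376 ft³/s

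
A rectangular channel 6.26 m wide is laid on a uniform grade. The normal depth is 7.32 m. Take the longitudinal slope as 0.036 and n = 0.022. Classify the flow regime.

supercritical

Flow area A = b·y = 6.26 × 7.32 = 45.82 m². Wetted perimeter P = b + 2y = 6.26 + 2×7.32 = 20.9 m.
Hydraulic radius R = A/P = 45.82/20.9 = 2.192 m.
V = (1/n) R^(2/3) √S = (1/0.022) × 2.192^(2/3) × √0.036 = 14.56 m/s. Hydraulic depth D_h = A/T = 45.82/6.26 = 7.32 m.
Froude number Fr = V/√(g·D_h) = 14.56/√(9.81×7.32) = 1.72, which is greater than 1, so the flow is supercritical.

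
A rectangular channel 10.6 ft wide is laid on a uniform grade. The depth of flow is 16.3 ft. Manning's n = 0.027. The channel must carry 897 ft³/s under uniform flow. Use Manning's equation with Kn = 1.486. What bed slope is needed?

S = 0.0014

Flow area A = b·y = 10.6 × 16.3 = 172.8 ft². Wetted perimeter P = b + 2y = 10.6 + 2×16.3 = 43.2 ft.
Hydraulic radius R = A/P = 172.8/43.2 = 4 ft.
From Manning's equation, S = [nQ / (1.486 A R^(2/3))]² = [0.027 × 897 / (1.486 × 172.8 × 4^(2/3))]² = 0.0014.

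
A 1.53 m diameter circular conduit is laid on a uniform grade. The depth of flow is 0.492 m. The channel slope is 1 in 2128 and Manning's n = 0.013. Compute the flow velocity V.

For a circular section of diameter D = 1.53 m at depth y = 0.492 m, the central angle is θ = 2 arccos(1 − 2y/D) = 2.412 rad. Then A = (D²/8)(θ − sin θ) = 0.5106 m² and P = Dθ/2 = 1.845 m.
Hydraulic radius R = A/P = 0.5106/1.845 = 0.2768 m.
From Manning's equation, V = (1/n) R^(2/3) S^(1/2) = (1/0.013) × 0.2768^(2/3) × 0.0004699^(1/2) = 0.708 m/s.

V = 0.708 m/s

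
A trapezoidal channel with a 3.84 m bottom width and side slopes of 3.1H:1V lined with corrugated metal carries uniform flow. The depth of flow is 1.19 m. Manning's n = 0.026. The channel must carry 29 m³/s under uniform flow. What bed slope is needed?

S = 0.00999

With bottom width b = 3.84 m and side slope z = 3.1: A = (b + zy)y = (3.84 + 3.1×1.19)×1.19 = 8.96 m²; P = b + 2y√(1+z²) = 3.84 + 2×1.19×3.257 = 11.59 m.
Hydraulic radius R = A/P = 8.96/11.59 = 0.7729 m.
From Manning's equation, S = [nQ / (1 A R^(2/3))]² = [0.026 × 29 / (1 × 8.96 × 0.7729^(2/3))]² = 0.00999.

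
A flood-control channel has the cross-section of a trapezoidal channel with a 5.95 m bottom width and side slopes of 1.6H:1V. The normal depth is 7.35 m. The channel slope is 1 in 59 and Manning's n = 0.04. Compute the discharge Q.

With bottom width b = 5.95 m and side slope z = 1.6: A = (b + zy)y = (5.95 + 1.6×7.35)×7.35 = 130.2 m²; P = b + 2y√(1+z²) = 5.95 + 2×7.35×1.887 = 33.69 m.
Hydraulic radius R = A/P = 130.2/33.69 = 3.864 m.
Manning's equation: Q = (1/n) A R^(2/3) S^(1/2) = (1/0.04) × 130.2 × 3.864^(2/3) × 0.01695^(1/2) = 1040 m³/s.

Q = 1040 m³/s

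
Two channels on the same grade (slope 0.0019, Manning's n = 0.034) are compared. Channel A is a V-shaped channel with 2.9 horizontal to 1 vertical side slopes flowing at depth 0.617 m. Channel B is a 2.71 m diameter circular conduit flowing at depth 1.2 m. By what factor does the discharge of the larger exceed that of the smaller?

Channel A: For a triangular section with side slope z = 2.9: A = zy² = 2.9×0.617² = 1.104 m²; P = 2y√(1+z²) = 2×0.617×3.068 = 3.785 m. Hydraulic radius R = A/P = 1.104/3.785 = 0.2916 m. Q_A = (1/0.034)·1.104·0.2916^(2/3)·√0.0019 = 0.6225 m³/s.
Channel B: For a circular section of diameter D = 2.71 m at depth y = 1.2 m, the central angle is θ = 2 arccos(1 − 2y/D) = 2.912 rad. Then A = (D²/8)(θ − sin θ) = 2.465 m² and P = Dθ/2 = 3.946 m. Hydraulic radius R = A/P = 2.465/3.946 = 0.6246 m. Q_B = (1/0.034)·2.465·0.6246^(2/3)·√0.0019 = 2.309 m³/s.
The larger discharge is 2.309 m³/s and the smaller is 0.6225 m³/s; the ratio is 3.71.

3.71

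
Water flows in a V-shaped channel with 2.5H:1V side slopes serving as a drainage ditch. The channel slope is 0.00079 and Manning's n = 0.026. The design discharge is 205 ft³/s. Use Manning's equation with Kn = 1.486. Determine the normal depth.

y_n = 5.29 ft

Manning's equation rearranged: A R^(2/3) = nQ / (1.486·√S) = 0.026 × 205 / (1.486 × √0.00079) = 127.6.
At y = 4.53 ft: A R^(2/3) = 84.21 — low.
At y = 5.74 ft: A R^(2/3) = 158.3 — high.
At y = 5.29 ft: A R^(2/3) = 127.3 — ≈ 127.6.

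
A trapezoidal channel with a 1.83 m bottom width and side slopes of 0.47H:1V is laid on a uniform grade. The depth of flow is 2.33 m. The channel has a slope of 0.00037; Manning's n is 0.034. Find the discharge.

Q = 3.8 m³/s

With bottom width b = 1.83 m and side slope z = 0.47: A = (b + zy)y = (1.83 + 0.47×2.33)×2.33 = 6.815 m²; P = b + 2y√(1+z²) = 1.83 + 2×2.33×1.105 = 6.979 m.
Hydraulic radius R = A/P = 6.815/6.979 = 0.9766 m.
Manning's equation: Q = (1/n) A R^(2/3) S^(1/2) = (1/0.034) × 6.815 × 0.9766^(2/3) × 0.00037^(1/2) = 3.8 m³/s.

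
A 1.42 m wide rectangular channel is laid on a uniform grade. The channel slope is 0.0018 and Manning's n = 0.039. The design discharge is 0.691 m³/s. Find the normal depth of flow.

y_n = 0.844 m

Manning's equation rearranged: A R^(2/3) = nQ / (1·√S) = 0.039 × 0.691 / (√0.0018) = 0.6352.
At y = 1.07 m: A R^(2/3) = 0.8613 — high.
At y = 0.597 m: A R^(2/3) = 0.4002 — low.
At y = 0.844 m: A R^(2/3) = 0.6349 — matches.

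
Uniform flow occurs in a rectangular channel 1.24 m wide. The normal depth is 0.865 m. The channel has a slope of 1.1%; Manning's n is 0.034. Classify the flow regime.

subcritical

Flow area A = b·y = 1.24 × 0.865 = 1.073 m². Wetted perimeter P = b + 2y = 1.24 + 2×0.865 = 2.97 m.
Hydraulic radius R = A/P = 1.073/2.97 = 0.3611 m.
V = (1/n) R^(2/3) √S = (1/0.034) × 0.3611^(2/3) × √0.011 = 1.564 m/s. Hydraulic depth D_h = A/T = 1.073/1.24 = 0.865 m.
Froude number Fr = V/√(g·D_h) = 1.564/√(9.81×0.865) = 0.537, which is less than 1, so the flow is subcritical.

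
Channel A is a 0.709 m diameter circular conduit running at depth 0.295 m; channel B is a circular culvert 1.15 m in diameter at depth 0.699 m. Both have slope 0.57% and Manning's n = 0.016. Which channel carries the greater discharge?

channel B

Channel A: For a circular section of diameter D = 0.709 m at depth y = 0.295 m, the central angle is θ = 2 arccos(1 − 2y/D) = 2.804 rad. Then A = (D²/8)(θ − sin θ) = 0.1554 m² and P = Dθ/2 = 0.9941 m. Hydraulic radius R = A/P = 0.1554/0.9941 = 0.1563 m. Q_A = (1/0.016)·0.1554·0.1563^(2/3)·√0.0057 = 0.2128 m³/s.
Channel B: For a circular section of diameter D = 1.15 m at depth y = 0.699 m, the central angle is θ = 2 arccos(1 − 2y/D) = 3.576 rad. Then A = (D²/8)(θ − sin θ) = 0.6608 m² and P = Dθ/2 = 2.056 m. Hydraulic radius R = A/P = 0.6608/2.056 = 0.3214 m. Q_B = (1/0.016)·0.6608·0.3214^(2/3)·√0.0057 = 1.463 m³/s.
Q_A = 0.2128 m³/s vs Q_B = 1.463 m³/s, so channel B carries more.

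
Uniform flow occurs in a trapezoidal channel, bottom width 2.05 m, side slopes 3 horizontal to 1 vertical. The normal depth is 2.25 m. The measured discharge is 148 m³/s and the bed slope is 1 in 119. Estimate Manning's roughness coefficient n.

n = 0.014

With bottom width b = 2.05 m and side slope z = 3: A = (b + zy)y = (2.05 + 3×2.25)×2.25 = 19.8 m²; P = b + 2y√(1+z²) = 2.05 + 2×2.25×3.162 = 16.28 m.
Hydraulic radius R = A/P = 19.8/16.28 = 1.216 m.
Rearranging Manning's equation: n = (1/Q) A R^(2/3) S^(1/2) = (1/148) × 19.8 × 1.216^(2/3) × √0.008403 = 0.014.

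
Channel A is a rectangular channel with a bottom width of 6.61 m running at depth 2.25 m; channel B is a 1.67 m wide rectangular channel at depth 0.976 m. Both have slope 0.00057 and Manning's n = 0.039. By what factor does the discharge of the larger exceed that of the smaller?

18.9

Channel A: Flow area A = b·y = 6.61 × 2.25 = 14.87 m². Wetted perimeter P = b + 2y = 6.61 + 2×2.25 = 11.11 m. Hydraulic radius R = A/P = 14.87/11.11 = 1.339 m. Q_A = (1/0.039)·14.87·1.339^(2/3)·√0.00057 = 11.06 m³/s.
Channel B: Flow area A = b·y = 1.67 × 0.976 = 1.63 m². Wetted perimeter P = b + 2y = 1.67 + 2×0.976 = 3.622 m. Hydraulic radius R = A/P = 1.63/3.622 = 0.45 m. Q_B = (1/0.039)·1.63·0.45^(2/3)·√0.00057 = 0.5859 m³/s.
The larger discharge is 11.06 m³/s and the smaller is 0.5859 m³/s; the ratio is 18.9.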